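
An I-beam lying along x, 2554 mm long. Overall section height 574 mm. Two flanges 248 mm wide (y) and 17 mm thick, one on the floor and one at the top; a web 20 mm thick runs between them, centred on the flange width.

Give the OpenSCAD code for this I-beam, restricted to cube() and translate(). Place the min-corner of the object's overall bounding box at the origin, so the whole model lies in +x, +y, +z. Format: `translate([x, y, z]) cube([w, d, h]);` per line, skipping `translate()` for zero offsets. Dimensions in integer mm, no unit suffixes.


cube([2554, 248, 17]);
translate([0, 114, 17]) cube([2554, 20, 540]);
translate([0, 0, 557]) cube([2554, 248, 17]);


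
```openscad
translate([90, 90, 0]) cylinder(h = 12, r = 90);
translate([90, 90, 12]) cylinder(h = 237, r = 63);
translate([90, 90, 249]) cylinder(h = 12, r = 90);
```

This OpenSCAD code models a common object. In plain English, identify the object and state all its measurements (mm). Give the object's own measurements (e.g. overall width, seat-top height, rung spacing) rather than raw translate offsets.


A spool: two coaxial disc flanges of radius 90 mm and thickness 12 mm, joined by a core cylinder of radius 63 mm and height 237 mm. The lower flange rests on z = 0 and the three cylinders share a vertical axis.


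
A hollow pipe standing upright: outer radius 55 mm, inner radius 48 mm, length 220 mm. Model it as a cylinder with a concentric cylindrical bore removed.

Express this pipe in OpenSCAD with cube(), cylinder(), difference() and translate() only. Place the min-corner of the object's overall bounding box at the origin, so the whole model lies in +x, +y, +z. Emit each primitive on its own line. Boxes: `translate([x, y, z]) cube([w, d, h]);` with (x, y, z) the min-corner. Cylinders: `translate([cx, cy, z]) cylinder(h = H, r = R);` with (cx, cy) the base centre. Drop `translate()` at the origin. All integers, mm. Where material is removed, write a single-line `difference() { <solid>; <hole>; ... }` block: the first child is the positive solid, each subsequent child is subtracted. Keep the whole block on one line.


difference() { translate([55, 55, 0]) cylinder(h = 220, r = 55); translate([55, 55, 0]) cylinder(h = 220, r = 48); }


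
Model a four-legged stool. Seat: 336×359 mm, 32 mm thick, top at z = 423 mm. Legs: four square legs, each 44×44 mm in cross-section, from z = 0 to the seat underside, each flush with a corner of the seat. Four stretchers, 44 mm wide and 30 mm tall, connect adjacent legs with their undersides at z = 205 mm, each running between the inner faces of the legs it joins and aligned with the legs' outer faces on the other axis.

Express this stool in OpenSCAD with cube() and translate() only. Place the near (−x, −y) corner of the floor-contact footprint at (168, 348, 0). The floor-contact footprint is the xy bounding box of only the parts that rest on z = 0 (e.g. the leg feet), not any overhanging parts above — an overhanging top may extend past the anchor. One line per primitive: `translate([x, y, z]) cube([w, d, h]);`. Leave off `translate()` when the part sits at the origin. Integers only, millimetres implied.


// leg_h = 423 - 32 = 391
// stretcher span = 336 - 2*44 = 248
translate([168, 348, 391]) cube([336, 359, 32]);
translate([168, 348, 0]) cube([44, 44, 391]);
translate([460, 348, 0]) cube([44, 44, 391]);
translate([168, 663, 0]) cube([44, 44, 391]);
translate([460, 663, 0]) cube([44, 44, 391]);
translate([212, 348, 205]) cube([248, 44, 30]);
translate([212, 663, 205]) cube([248, 44, 30]);
translate([168, 392, 205]) cube([44, 271, 30]);
translate([460, 392, 205]) cube([44, 271, 30]);


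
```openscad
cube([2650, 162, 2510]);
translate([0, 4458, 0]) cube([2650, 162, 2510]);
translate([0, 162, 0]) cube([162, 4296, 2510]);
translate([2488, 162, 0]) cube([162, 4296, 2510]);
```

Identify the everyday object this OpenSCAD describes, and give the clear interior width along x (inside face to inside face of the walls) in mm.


A house (or room) frame. The interior width is 2326 mm.

Four 2510 mm walls enclosing a rectangle with no floor or roof — a room or house frame. Outside width is 2650 mm and wall thickness is 162 mm, so the interior width is 2650 − 2 × 162 = 2326 mm.


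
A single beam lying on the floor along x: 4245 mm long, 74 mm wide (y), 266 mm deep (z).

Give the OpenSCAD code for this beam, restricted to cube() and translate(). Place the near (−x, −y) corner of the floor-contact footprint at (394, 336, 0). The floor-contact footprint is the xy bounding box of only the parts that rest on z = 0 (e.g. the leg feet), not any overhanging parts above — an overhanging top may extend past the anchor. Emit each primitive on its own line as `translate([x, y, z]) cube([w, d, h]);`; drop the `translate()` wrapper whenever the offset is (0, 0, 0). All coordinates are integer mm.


translate([394, 336, 0]) cube([4245, 74, 266]);


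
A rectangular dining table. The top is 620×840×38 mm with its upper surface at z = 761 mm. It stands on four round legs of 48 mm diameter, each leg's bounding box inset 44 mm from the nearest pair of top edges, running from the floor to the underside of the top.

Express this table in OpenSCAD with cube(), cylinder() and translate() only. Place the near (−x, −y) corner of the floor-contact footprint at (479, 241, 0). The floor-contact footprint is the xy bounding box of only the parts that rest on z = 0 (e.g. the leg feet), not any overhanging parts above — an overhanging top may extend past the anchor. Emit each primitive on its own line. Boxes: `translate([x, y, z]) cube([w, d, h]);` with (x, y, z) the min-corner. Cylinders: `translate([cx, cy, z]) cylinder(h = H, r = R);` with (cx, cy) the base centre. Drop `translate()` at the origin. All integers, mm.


translate([435, 197, 723]) cube([620, 840, 38]);
translate([503, 265, 0]) cylinder(h = 723, r = 24);
translate([987, 265, 0]) cylinder(h = 723, r = 24);
translate([503, 969, 0]) cylinder(h = 723, r = 24);
translate([987, 969, 0]) cylinder(h = 723, r = 24);


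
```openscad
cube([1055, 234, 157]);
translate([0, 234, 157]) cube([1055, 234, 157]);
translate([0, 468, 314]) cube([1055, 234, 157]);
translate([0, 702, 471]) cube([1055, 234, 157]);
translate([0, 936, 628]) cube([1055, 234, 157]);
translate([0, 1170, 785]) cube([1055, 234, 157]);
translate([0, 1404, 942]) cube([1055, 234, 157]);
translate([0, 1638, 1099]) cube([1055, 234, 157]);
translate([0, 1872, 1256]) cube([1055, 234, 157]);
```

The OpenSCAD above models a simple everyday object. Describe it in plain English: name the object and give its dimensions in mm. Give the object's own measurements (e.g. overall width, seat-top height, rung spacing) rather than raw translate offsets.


A straight staircase of 9 solid steps. Each step is 1055 mm wide (x), 234 mm deep (y, the going) and 157 mm tall (the rise). The first step rests on the floor; each subsequent step sits one going further in +y and one rise higher in +z, directly behind and above the previous step with no overlap.


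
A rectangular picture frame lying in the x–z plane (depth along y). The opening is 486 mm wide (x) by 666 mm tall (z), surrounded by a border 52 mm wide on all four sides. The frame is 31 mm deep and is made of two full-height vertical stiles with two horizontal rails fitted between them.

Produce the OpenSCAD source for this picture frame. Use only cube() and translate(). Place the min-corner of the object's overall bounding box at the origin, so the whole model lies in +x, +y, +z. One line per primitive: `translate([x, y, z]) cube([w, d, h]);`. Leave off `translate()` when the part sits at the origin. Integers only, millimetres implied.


cube([52, 31, 770]);
translate([538, 0, 0]) cube([52, 31, 770]);
translate([52, 0, 0]) cube([486, 31, 52]);
translate([52, 0, 718]) cube([486, 31, 52]);


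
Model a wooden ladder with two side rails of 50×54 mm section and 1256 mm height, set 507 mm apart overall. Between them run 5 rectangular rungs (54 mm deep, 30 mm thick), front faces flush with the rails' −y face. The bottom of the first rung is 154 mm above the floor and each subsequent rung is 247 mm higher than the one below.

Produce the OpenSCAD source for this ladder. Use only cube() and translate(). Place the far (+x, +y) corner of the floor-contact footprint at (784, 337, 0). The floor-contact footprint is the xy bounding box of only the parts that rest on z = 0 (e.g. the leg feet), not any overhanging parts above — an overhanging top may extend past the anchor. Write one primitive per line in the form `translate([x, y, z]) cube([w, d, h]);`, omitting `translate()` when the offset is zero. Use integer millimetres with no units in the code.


translate([277, 283, 0]) cube([50, 54, 1256]);
translate([734, 283, 0]) cube([50, 54, 1256]);
translate([327, 283, 154]) cube([407, 54, 30]);
translate([327, 283, 401]) cube([407, 54, 30]);
translate([327, 283, 648]) cube([407, 54, 30]);
translate([327, 283, 895]) cube([407, 54, 30]);
translate([327, 283, 1142]) cube([407, 54, 30]);


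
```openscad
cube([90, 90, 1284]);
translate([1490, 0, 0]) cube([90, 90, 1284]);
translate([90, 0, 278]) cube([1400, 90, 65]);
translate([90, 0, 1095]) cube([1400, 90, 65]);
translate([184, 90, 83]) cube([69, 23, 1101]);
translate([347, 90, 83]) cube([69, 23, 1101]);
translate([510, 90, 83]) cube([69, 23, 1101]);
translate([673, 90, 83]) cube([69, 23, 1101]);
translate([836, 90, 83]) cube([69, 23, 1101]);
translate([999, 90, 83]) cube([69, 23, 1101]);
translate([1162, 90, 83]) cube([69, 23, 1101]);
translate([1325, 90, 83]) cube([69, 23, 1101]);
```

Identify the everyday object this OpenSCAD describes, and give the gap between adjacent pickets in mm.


A fence section. The picket gap is 94 mm.

Two posts, two rails, 8 pickets — a fence section. Span 1400 mm holds 8 pickets of 69 mm with 9 equal gaps: ⌊(1400 − 8·69) / 9⌋ = 94 mm.


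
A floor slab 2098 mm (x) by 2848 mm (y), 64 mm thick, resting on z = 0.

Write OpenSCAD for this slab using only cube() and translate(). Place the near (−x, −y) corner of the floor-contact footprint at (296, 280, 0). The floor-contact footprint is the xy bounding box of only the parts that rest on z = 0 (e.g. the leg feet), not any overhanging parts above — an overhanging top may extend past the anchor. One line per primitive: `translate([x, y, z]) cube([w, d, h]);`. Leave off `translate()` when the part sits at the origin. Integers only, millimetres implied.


translate([296, 280, 0]) cube([2098, 2848, 64]);


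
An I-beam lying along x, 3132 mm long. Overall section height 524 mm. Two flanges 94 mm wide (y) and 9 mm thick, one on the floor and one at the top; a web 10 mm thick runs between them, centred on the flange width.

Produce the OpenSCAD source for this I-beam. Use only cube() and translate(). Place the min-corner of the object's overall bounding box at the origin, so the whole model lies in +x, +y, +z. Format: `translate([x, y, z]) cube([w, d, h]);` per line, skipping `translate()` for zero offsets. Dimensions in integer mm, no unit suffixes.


cube([3132, 94, 9]);
translate([0, 42, 9]) cube([3132, 10, 506]);
translate([0, 0, 515]) cube([3132, 94, 9]);


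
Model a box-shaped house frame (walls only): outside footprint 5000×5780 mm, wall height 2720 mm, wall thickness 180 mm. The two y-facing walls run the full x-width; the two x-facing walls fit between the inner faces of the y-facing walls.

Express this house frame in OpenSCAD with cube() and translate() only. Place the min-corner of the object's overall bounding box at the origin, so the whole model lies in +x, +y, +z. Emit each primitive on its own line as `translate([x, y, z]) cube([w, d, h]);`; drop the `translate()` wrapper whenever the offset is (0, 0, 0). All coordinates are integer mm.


cube([5000, 180, 2720]);
translate([0, 5600, 0]) cube([5000, 180, 2720]);
translate([0, 180, 0]) cube([180, 5420, 2720]);
translate([4820, 180, 0]) cube([180, 5420, 2720]);


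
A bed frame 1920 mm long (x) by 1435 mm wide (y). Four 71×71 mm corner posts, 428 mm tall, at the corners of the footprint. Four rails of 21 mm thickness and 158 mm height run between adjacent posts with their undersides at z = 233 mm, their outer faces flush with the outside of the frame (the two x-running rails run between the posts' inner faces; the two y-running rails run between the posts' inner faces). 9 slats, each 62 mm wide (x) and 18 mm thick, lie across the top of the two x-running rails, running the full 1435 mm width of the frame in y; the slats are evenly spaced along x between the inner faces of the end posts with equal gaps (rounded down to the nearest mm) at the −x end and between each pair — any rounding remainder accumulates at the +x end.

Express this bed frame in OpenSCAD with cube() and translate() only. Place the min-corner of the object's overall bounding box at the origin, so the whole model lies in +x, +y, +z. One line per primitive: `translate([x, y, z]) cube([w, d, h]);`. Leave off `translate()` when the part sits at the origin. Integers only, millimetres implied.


cube([71, 71, 428]);
translate([0, 1364, 0]) cube([71, 71, 428]);
translate([1849, 0, 0]) cube([71, 71, 428]);
translate([1849, 1364, 0]) cube([71, 71, 428]);
translate([71, 0, 233]) cube([1778, 21, 158]);
translate([71, 1414, 233]) cube([1778, 21, 158]);
translate([0, 71, 233]) cube([21, 1293, 158]);
translate([1899, 71, 233]) cube([21, 1293, 158]);
translate([193, 0, 391]) cube([62, 1435, 18]);
translate([377, 0, 391]) cube([62, 1435, 18]);
translate([561, 0, 391]) cube([62, 1435, 18]);
translate([745, 0, 391]) cube([62, 1435, 18]);
translate([929, 0, 391]) cube([62, 1435, 18]);
translate([1113, 0, 391]) cube([62, 1435, 18]);
translate([1297, 0, 391]) cube([62, 1435, 18]);
translate([1481, 0, 391]) cube([62, 1435, 18]);
translate([1665, 0, 391]) cube([62, 1435, 18]);


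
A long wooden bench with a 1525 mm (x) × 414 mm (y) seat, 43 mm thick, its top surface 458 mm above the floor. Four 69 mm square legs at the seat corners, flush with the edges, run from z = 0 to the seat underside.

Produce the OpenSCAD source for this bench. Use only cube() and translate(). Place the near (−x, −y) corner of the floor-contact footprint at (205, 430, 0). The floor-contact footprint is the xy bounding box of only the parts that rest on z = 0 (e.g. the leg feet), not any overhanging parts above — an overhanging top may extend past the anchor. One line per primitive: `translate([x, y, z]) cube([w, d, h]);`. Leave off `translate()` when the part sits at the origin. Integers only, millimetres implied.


translate([205, 430, 415]) cube([1525, 414, 43]);
translate([205, 430, 0]) cube([69, 69, 415]);
translate([205, 775, 0]) cube([69, 69, 415]);
translate([1661, 430, 0]) cube([69, 69, 415]);
translate([1661, 775, 0]) cube([69, 69, 415]);


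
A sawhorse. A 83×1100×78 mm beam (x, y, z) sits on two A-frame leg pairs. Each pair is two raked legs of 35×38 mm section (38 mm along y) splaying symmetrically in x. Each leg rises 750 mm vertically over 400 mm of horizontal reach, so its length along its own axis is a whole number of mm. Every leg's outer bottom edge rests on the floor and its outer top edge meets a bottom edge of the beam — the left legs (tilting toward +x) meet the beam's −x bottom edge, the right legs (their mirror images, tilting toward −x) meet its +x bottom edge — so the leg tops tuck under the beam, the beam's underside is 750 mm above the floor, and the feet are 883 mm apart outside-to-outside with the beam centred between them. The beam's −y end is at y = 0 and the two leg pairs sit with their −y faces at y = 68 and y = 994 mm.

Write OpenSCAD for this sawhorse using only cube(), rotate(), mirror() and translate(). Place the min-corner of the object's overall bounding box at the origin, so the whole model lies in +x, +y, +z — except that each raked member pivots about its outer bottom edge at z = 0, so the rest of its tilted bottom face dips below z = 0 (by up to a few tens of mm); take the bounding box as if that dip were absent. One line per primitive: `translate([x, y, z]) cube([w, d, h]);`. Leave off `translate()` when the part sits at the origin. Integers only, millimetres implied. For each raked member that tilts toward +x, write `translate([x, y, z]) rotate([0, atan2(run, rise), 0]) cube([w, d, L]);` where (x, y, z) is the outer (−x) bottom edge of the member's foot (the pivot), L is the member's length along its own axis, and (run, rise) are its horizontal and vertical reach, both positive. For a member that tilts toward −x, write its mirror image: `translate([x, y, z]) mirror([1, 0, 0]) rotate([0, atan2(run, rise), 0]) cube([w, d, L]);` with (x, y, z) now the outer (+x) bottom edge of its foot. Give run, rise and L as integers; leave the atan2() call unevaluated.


translate([400, 0, 750]) cube([83, 1100, 78]);
translate([0, 68, 0]) rotate([0, atan2(400, 750), 0]) cube([35, 38, 850]);
translate([883, 68, 0]) mirror([1, 0, 0]) rotate([0, atan2(400, 750), 0]) cube([35, 38, 850]);
translate([0, 994, 0]) rotate([0, atan2(400, 750), 0]) cube([35, 38, 850]);
translate([883, 994, 0]) mirror([1, 0, 0]) rotate([0, atan2(400, 750), 0]) cube([35, 38, 850]);


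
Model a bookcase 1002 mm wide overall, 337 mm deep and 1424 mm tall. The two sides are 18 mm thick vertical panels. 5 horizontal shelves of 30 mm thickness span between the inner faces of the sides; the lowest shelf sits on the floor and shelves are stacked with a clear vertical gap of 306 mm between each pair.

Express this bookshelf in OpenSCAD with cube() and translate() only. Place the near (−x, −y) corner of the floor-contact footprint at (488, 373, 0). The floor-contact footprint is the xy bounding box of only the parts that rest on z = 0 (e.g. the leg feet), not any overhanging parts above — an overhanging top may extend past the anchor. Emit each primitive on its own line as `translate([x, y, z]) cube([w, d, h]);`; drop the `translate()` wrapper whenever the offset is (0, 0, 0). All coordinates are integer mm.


translate([488, 373, 0]) cube([18, 337, 1424]);
translate([1472, 373, 0]) cube([18, 337, 1424]);
translate([506, 373, 0]) cube([966, 337, 30]);
translate([506, 373, 336]) cube([966, 337, 30]);
translate([506, 373, 672]) cube([966, 337, 30]);
translate([506, 373, 1008]) cube([966, 337, 30]);
translate([506, 373, 1344]) cube([966, 337, 30]);


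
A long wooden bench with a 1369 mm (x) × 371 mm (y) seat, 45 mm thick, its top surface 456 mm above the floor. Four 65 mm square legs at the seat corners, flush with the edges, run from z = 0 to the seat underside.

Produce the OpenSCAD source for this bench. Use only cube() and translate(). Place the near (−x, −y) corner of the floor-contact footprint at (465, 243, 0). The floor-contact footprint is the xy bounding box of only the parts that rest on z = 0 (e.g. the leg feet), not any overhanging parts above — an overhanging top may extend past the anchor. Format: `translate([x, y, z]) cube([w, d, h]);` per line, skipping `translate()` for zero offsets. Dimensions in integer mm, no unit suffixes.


// leg_h = 456 − 45 = 411
translate([465, 243, 411]) cube([1369, 371, 45]);
translate([465, 243, 0]) cube([65, 65, 411]);
translate([465, 549, 0]) cube([65, 65, 411]);
translate([1769, 243, 0]) cube([65, 65, 411]);
translate([1769, 549, 0]) cube([65, 65, 411]);


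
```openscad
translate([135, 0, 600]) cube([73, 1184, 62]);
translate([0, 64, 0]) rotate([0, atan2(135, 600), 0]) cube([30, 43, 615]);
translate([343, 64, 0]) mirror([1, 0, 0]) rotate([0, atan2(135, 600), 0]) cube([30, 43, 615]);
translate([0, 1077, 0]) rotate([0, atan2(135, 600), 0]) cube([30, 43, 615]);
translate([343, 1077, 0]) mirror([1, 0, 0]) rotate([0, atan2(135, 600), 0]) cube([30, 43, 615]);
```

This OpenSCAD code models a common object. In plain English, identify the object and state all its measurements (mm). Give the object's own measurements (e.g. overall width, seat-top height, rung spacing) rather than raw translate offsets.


A sawhorse. A 73×1184×62 mm beam (x, y, z) sits on two A-frame leg pairs. Each pair is two raked legs of 30×43 mm section (43 mm along y) splaying symmetrically in x. Each leg rises 600 mm vertically over 135 mm of horizontal reach and is 615 mm long along its own axis. Every leg's outer bottom edge rests on the floor and its outer top edge meets a bottom edge of the beam — the left legs (tilting toward +x) meet the beam's −x bottom edge, the right legs (their mirror images, tilting toward −x) meet its +x bottom edge — so the leg tops tuck under the beam, the beam's underside is 600 mm above the floor, and the feet are 343 mm apart outside-to-outside with the beam centred between them. The two leg pairs are set in 64 mm from either end of the beam.


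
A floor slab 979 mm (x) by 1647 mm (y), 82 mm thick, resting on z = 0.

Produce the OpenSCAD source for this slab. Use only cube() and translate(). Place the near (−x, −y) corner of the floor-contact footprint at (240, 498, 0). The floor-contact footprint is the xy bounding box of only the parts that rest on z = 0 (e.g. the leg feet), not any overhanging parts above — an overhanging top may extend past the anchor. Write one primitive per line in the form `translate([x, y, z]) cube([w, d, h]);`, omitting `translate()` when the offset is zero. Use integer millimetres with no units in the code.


translate([240, 498, 0]) cube([979, 1647, 82]);


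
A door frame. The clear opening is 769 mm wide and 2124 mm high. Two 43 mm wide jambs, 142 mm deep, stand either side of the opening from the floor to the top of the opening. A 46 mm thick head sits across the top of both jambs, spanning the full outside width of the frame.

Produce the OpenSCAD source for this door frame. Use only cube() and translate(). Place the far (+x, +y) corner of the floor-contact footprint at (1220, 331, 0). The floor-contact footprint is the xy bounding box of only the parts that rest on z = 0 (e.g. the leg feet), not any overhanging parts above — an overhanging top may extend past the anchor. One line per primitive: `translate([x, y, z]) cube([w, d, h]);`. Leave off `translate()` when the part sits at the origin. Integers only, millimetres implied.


translate([365, 189, 0]) cube([43, 142, 2124]);
translate([1177, 189, 0]) cube([43, 142, 2124]);
translate([365, 189, 2124]) cube([855, 142, 46]);


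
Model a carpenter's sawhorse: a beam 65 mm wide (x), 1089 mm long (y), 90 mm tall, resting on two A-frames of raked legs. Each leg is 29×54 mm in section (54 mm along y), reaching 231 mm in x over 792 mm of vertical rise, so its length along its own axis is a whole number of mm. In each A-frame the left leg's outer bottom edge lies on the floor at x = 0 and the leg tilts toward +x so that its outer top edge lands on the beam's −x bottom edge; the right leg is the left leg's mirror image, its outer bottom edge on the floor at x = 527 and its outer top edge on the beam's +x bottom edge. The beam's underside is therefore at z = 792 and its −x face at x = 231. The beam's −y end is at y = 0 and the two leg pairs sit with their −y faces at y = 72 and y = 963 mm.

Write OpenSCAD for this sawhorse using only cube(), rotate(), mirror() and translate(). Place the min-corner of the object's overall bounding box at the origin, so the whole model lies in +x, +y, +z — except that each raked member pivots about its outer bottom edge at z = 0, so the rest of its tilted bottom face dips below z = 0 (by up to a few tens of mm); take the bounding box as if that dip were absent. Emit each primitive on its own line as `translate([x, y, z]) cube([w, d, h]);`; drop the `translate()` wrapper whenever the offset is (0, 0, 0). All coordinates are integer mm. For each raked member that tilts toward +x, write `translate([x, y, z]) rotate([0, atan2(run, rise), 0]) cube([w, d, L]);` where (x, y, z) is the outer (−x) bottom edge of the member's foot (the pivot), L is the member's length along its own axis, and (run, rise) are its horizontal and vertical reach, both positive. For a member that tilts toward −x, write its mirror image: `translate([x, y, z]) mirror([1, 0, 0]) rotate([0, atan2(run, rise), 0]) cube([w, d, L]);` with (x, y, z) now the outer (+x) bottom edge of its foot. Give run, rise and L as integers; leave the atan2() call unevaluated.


// leg length = √(231² + 792²) = 825
// right-leg outer foot x = 2·231 + 65 = 527
// beam min-corner = (231, 0, 792)
translate([231, 0, 792]) cube([65, 1089, 90]);
translate([0, 72, 0]) rotate([0, atan2(231, 792), 0]) cube([29, 54, 825]);
translate([527, 72, 0]) mirror([1, 0, 0]) rotate([0, atan2(231, 792), 0]) cube([29, 54, 825]);
translate([0, 963, 0]) rotate([0, atan2(231, 792), 0]) cube([29, 54, 825]);
translate([527, 963, 0]) mirror([1, 0, 0]) rotate([0, atan2(231, 792), 0]) cube([29, 54, 825]);


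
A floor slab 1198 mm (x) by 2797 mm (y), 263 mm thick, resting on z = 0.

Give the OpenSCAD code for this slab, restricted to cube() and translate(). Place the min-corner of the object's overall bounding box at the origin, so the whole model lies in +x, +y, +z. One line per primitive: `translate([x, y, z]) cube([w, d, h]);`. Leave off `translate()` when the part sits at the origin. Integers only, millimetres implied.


cube([1198, 2797, 263]);


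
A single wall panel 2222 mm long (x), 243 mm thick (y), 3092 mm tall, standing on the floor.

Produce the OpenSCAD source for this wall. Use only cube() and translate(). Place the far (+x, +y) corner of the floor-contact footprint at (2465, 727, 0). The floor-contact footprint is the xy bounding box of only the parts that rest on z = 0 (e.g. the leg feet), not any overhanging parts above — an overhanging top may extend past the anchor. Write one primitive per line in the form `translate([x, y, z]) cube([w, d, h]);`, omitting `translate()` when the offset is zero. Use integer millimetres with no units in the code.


translate([243, 484, 0]) cube([2222, 243, 3092]);


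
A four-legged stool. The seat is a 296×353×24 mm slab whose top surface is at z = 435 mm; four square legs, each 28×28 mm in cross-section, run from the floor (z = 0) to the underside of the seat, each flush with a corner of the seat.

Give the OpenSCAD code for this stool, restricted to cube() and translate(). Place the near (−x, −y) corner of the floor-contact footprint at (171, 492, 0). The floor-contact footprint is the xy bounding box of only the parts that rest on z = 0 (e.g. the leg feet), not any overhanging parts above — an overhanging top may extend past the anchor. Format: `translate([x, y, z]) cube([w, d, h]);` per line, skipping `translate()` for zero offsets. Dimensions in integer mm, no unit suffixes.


translate([171, 492, 411]) cube([296, 353, 24]);
translate([171, 492, 0]) cube([28, 28, 411]);
translate([439, 492, 0]) cube([28, 28, 411]);
translate([171, 817, 0]) cube([28, 28, 411]);
translate([439, 817, 0]) cube([28, 28, 411]);


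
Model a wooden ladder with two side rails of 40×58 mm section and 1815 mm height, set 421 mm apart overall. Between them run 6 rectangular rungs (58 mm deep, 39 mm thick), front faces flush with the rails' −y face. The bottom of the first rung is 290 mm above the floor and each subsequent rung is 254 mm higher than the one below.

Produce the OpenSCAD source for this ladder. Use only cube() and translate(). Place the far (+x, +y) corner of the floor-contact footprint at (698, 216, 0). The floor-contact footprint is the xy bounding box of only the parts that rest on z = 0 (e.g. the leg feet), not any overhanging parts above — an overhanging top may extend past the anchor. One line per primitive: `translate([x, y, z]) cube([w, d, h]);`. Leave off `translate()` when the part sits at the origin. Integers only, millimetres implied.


// rung span = 421 - 2*40 = 341
// rung[k] z = 290 + k*254
translate([277, 158, 0]) cube([40, 58, 1815]);
translate([658, 158, 0]) cube([40, 58, 1815]);
translate([317, 158, 290]) cube([341, 58, 39]);
translate([317, 158, 544]) cube([341, 58, 39]);
translate([317, 158, 798]) cube([341, 58, 39]);
translate([317, 158, 1052]) cube([341, 58, 39]);
translate([317, 158, 1306]) cube([341, 58, 39]);
translate([317, 158, 1560]) cube([341, 58, 39]);


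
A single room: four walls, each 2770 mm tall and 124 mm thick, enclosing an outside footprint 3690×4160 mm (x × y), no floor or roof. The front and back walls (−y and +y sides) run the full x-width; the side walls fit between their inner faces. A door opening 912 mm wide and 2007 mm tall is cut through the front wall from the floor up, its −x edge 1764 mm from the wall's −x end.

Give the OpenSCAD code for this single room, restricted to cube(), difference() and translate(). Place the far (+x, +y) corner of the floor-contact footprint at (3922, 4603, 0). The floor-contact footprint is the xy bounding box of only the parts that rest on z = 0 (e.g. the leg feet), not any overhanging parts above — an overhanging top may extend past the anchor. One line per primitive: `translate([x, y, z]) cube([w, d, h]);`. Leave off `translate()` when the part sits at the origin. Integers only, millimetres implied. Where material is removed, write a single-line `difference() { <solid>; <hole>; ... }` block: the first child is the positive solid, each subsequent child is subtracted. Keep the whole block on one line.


difference() { translate([232, 443, 0]) cube([3690, 124, 2770]); translate([1996, 443, 0]) cube([912, 124, 2007]); }
translate([232, 4479, 0]) cube([3690, 124, 2770]);
translate([232, 567, 0]) cube([124, 3912, 2770]);
translate([3798, 567, 0]) cube([124, 3912, 2770]);


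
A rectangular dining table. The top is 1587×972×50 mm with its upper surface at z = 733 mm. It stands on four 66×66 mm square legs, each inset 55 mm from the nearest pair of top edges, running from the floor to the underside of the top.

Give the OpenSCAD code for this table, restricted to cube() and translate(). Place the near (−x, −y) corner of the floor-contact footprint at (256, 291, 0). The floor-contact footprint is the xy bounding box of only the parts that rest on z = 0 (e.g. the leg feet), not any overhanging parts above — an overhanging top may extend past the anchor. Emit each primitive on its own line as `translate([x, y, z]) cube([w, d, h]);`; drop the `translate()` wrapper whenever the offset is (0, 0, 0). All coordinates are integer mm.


translate([201, 236, 683]) cube([1587, 972, 50]);
translate([256, 291, 0]) cube([66, 66, 683]);
translate([1667, 291, 0]) cube([66, 66, 683]);
translate([256, 1087, 0]) cube([66, 66, 683]);
translate([1667, 1087, 0]) cube([66, 66, 683]);


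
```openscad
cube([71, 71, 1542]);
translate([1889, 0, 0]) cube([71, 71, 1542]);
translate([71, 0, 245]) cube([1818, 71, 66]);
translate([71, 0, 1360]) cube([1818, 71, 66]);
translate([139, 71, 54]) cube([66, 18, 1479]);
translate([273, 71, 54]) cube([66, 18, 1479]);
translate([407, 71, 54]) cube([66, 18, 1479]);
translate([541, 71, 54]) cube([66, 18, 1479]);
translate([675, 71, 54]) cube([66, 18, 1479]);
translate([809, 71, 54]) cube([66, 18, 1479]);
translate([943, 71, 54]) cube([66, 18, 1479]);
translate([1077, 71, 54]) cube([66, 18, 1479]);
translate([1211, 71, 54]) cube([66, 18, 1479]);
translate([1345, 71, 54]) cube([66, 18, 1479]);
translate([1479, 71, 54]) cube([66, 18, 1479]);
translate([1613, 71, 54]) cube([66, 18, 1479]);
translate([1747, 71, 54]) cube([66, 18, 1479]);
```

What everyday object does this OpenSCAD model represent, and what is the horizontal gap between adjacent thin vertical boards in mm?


A fence section. The picket gap is 68 mm.

Two posts, two rails, 13 pickets — a fence section. Span 1818 mm holds 13 pickets of 66 mm with 14 equal gaps: ⌊(1818 − 13·66) / 14⌋ = 68 mm.


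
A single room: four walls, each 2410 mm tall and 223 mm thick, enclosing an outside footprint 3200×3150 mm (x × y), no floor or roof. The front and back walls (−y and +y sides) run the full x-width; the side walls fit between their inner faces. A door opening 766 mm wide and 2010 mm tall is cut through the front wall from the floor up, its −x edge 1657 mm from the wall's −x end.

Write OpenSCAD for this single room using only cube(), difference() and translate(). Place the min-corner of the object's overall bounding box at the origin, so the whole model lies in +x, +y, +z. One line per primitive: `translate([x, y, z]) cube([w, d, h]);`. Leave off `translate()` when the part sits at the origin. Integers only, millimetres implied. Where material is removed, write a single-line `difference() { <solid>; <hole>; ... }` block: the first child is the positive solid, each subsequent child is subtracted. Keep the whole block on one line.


difference() { cube([3200, 223, 2410]); translate([1657, 0, 0]) cube([766, 223, 2010]); }
translate([0, 2927, 0]) cube([3200, 223, 2410]);
translate([0, 223, 0]) cube([223, 2704, 2410]);
translate([2977, 223, 0]) cube([223, 2704, 2410]);


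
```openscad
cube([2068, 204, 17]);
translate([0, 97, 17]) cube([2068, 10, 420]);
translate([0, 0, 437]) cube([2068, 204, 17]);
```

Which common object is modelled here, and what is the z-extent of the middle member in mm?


An I-beam. The web height is 420 mm.

Two wide flanges with a thin centred web — an I-beam. Overall 454 mm minus two 17 mm flanges gives a web of 454 − 2·17 = 420 mm.


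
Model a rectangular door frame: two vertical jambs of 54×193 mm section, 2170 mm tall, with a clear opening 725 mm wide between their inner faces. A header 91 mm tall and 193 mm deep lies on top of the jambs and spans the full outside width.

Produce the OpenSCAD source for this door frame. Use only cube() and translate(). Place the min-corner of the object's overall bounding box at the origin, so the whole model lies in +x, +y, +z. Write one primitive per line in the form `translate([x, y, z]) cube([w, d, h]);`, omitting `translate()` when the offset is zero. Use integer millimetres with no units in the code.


cube([54, 193, 2170]);
translate([779, 0, 0]) cube([54, 193, 2170]);
translate([0, 0, 2170]) cube([833, 193, 91]);


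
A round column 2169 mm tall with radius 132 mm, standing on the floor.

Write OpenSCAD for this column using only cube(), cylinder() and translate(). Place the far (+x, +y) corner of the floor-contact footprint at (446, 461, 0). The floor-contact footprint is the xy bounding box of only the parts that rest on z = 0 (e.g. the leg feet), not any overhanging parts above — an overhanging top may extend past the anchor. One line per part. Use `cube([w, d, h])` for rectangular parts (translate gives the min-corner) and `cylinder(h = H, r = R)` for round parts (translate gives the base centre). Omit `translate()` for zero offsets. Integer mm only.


translate([314, 329, 0]) cylinder(h = 2169, r = 132);


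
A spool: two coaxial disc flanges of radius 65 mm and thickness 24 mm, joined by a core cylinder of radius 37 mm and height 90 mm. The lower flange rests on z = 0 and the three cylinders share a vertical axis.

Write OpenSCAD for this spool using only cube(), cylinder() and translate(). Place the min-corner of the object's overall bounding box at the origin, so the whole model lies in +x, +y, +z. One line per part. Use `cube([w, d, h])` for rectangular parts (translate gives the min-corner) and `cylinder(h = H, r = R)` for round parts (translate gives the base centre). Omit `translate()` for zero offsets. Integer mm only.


translate([65, 65, 0]) cylinder(h = 24, r = 65);
translate([65, 65, 24]) cylinder(h = 90, r = 37);
translate([65, 65, 114]) cylinder(h = 24, r = 65);


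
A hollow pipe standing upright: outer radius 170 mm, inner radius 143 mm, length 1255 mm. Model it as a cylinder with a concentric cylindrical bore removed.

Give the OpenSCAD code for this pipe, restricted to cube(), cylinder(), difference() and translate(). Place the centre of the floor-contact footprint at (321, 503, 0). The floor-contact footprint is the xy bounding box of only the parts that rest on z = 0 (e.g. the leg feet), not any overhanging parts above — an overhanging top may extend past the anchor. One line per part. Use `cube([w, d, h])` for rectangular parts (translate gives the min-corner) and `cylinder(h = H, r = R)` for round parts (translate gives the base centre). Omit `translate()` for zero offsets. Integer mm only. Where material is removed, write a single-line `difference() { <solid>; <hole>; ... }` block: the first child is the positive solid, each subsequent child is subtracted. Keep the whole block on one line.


difference() { translate([321, 503, 0]) cylinder(h = 1255, r = 170); translate([321, 503, 0]) cylinder(h = 1255, r = 143); }


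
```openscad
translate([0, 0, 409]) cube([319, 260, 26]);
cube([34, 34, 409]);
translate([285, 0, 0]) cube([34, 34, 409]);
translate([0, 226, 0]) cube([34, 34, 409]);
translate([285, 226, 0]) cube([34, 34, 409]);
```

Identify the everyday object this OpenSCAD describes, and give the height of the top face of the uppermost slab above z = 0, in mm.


A stool. The seat height is 435 mm.

A 319×260×26 slab at z = 409 on four corner posts — a stool. The seat top is 409 + 26 = 435 mm.


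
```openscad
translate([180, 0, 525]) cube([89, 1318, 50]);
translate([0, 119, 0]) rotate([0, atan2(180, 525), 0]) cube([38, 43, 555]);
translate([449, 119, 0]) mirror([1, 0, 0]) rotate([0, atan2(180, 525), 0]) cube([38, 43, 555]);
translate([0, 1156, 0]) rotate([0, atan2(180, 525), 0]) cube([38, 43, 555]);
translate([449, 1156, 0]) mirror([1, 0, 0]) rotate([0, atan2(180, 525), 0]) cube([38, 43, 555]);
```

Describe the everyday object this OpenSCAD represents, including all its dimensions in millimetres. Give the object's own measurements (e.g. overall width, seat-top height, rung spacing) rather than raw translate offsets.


A sawhorse. A 89×1318×50 mm beam (x, y, z) sits on two A-frame leg pairs. Each pair is two raked legs of 38×43 mm section (43 mm along y) splaying symmetrically in x. Each leg rises 525 mm vertically over 180 mm of horizontal reach and is 555 mm long along its own axis. Every leg's outer bottom edge rests on the floor and its outer top edge meets a bottom edge of the beam — the left legs (tilting toward +x) meet the beam's −x bottom edge, the right legs (their mirror images, tilting toward −x) meet its +x bottom edge — so the leg tops tuck under the beam, the beam's underside is 525 mm above the floor, and the feet are 449 mm apart outside-to-outside with the beam centred between them. The two leg pairs are set in 119 mm from either end of the beam.


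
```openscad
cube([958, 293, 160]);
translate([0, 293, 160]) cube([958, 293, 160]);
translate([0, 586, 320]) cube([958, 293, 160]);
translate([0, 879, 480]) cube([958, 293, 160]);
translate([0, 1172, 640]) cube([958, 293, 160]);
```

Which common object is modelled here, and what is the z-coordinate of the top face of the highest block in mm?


A staircase. The total rise is 800 mm.

5 identical blocks, each offset up and back from the previous — a staircase. Each step is 160 mm tall and there are 5 of them, so the total rise is 5 × 160 = 800 mm.


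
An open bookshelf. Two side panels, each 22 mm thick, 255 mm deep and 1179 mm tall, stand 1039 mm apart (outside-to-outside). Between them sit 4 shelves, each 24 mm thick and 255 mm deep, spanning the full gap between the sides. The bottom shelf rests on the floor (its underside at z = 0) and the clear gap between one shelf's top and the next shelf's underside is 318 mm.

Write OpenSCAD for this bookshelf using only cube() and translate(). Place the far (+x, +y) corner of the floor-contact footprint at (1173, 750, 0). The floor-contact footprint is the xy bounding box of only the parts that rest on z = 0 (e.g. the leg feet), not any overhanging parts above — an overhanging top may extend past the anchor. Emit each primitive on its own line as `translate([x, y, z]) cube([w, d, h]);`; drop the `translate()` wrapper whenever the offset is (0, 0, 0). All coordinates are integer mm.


translate([134, 495, 0]) cube([22, 255, 1179]);
translate([1151, 495, 0]) cube([22, 255, 1179]);
translate([156, 495, 0]) cube([995, 255, 24]);
translate([156, 495, 342]) cube([995, 255, 24]);
translate([156, 495, 684]) cube([995, 255, 24]);
translate([156, 495, 1026]) cube([995, 255, 24]);
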